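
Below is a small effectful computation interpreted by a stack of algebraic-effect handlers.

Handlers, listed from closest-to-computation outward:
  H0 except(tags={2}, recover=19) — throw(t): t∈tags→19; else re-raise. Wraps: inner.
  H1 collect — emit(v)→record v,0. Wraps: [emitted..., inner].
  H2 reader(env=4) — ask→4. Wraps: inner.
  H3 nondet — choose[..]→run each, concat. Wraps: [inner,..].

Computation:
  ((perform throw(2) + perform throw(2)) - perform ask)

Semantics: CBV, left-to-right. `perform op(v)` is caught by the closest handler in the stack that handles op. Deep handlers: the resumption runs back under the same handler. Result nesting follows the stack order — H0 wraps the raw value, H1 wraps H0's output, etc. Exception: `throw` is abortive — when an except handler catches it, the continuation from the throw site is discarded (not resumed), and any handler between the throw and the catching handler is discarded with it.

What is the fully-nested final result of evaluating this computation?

Step-by-step:
throw(2) @ H0 caught ⇒ 19
H1 returns [19]
H2 returns [19]
H3 returns [[19]]
= [[19]]

Answer: [[19]]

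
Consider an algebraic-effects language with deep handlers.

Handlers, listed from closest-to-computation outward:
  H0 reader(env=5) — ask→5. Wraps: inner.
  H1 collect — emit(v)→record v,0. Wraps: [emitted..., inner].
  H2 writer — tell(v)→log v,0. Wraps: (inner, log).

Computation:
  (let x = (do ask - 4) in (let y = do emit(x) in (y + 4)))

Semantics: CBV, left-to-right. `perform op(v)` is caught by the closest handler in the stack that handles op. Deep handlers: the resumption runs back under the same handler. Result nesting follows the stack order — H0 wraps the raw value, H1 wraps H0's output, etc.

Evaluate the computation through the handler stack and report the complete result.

Step-by-step:
ask @ H0 ⇒ 5
emit(1) @ H1 ⇒ out+=1
H0 returns 4
H1 returns [1, 4]
H2 returns ([1, 4], ())
= ([1, 4], ())

Answer: ([1, 4], ())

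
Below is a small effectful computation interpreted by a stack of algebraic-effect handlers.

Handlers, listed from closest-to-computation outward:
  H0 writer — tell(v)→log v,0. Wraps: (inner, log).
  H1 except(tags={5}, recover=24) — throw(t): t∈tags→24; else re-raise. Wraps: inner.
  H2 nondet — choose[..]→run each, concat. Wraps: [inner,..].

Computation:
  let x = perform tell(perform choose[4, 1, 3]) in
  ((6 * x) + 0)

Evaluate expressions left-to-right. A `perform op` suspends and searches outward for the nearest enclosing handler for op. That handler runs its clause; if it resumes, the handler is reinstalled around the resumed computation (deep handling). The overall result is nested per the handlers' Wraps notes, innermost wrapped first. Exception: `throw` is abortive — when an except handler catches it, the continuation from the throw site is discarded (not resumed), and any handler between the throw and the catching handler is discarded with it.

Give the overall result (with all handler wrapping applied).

Step-by-step:
choose[4, 1, 3] @ H2
  branch[0] choose=4:
    tell(4) @ H0 ⇒ log+=4
    H0 returns (0, (4))
    H1 returns (0, (4))
    H2 returns [(0, (4))]
  branch[1] choose=1:
    tell(1) @ H0 ⇒ log+=1
    H0 returns (0, (1))
    H1 returns (0, (1))
    H2 returns [(0, (1))]
  branch[2] choose=3:
    tell(3) @ H0 ⇒ log+=3
    H0 returns (0, (3))
    H1 returns (0, (3))
    H2 returns [(0, (3))]
= [(0, (4)), (0, (1)), (0, (3))]

Answer: [(0, (4)), (0, (1)), (0, (3))]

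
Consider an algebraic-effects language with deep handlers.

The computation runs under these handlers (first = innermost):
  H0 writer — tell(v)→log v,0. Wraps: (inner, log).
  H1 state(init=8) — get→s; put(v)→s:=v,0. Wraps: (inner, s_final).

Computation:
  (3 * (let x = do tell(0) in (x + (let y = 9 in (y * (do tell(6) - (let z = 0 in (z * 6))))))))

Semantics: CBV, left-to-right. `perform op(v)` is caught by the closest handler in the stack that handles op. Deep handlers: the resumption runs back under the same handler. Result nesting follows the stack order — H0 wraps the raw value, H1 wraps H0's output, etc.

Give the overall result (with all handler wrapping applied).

Step-by-step:
tell(0) @ H0 ⇒ log+=0
tell(6) @ H0 ⇒ log+=6
H0 returns (0, (0, 6))
H1 returns ((0, (0, 6)), 8)
= ((0, (0, 6)), 8)

Answer: ((0, (0, 6)), 8)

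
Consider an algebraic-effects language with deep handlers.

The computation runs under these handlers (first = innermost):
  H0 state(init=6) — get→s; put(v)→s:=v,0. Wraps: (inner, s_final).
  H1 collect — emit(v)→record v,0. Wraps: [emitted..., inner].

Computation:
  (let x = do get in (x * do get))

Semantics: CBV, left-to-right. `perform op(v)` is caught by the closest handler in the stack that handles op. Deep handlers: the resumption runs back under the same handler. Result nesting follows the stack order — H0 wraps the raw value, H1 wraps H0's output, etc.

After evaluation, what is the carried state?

Evaluation trace:
get @ H0 ⇒ 6
get @ H0 ⇒ 6
H0 returns (36, 6)
H1 returns [(36, 6)]
= [(36, 6)]

Answer: 6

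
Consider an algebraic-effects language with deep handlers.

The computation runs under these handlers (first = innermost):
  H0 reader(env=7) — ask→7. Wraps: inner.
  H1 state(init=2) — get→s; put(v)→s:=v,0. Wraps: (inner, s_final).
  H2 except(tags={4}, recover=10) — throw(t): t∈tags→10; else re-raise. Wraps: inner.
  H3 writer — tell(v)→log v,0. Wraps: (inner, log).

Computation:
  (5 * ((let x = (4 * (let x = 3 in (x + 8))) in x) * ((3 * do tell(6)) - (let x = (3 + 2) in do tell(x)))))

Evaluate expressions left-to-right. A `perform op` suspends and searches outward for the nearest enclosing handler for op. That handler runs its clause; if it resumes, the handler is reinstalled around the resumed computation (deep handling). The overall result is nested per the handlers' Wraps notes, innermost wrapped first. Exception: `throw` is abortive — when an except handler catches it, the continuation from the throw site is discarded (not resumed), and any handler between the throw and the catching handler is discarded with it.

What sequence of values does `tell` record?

Step-by-step:
tell(6) @ H3 ⇒ log+=6
tell(5) @ H3 ⇒ log+=5
H0 returns 0
H1 returns (0, 2)
H2 returns (0, 2)
H3 returns ((0, 2), (6, 5))
= ((0, 2), (6, 5))

Answer: (6, 5)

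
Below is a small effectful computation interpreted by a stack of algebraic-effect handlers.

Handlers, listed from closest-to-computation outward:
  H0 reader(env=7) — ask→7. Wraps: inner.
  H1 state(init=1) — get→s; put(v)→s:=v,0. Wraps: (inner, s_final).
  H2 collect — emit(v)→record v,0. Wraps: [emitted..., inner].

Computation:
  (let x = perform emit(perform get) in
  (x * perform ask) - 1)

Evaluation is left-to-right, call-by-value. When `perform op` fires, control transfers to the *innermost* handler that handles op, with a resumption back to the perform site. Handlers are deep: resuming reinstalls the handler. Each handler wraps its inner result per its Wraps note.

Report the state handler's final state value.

Answer: 1

Step-by-step:
get @ H1 ⇒ 1
emit(1) @ H2 ⇒ out+=1
ask @ H0 ⇒ 7
H0 returns -1
H1 returns (-1, 1)
H2 returns [1, (-1, 1)]
= [1, (-1, 1)]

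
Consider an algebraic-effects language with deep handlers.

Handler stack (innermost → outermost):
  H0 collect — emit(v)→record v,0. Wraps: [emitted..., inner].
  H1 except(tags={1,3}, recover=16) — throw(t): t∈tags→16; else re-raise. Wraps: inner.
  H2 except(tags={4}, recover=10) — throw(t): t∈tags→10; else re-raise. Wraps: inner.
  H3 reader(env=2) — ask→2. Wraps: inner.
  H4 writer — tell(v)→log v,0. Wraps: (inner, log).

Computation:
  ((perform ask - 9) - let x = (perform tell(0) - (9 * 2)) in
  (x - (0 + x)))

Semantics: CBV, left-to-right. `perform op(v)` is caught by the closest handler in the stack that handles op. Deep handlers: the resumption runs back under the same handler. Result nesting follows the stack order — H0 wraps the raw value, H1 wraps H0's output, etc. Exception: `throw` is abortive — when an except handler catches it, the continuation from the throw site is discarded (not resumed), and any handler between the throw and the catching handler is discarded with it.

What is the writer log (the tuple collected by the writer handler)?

Evaluation trace:
ask @ H3 ⇒ 2
tell(0) @ H4 ⇒ log+=0
H0 returns [-7]
H1 returns [-7]
H2 returns [-7]
H3 returns [-7]
H4 returns ([-7], (0))
= ([-7], (0))

Answer: (0)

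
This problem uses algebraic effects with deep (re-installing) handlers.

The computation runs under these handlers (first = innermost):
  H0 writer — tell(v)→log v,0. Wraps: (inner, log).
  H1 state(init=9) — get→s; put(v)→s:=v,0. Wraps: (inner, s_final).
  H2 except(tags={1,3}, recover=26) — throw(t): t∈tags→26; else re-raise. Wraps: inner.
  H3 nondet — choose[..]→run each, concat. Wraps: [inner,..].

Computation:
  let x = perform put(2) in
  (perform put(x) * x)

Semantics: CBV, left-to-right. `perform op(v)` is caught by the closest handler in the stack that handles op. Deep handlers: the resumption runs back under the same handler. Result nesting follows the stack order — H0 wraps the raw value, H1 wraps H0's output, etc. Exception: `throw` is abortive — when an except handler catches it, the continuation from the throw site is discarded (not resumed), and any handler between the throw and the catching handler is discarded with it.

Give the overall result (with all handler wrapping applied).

Evaluation trace:
put(2) @ H1 ⇒ s:=2
put(0) @ H1 ⇒ s:=0
H0 returns (0, ())
H1 returns ((0, ()), 0)
H2 returns ((0, ()), 0)
H3 returns [((0, ()), 0)]
= [((0, ()), 0)]

Answer: [((0, ()), 0)]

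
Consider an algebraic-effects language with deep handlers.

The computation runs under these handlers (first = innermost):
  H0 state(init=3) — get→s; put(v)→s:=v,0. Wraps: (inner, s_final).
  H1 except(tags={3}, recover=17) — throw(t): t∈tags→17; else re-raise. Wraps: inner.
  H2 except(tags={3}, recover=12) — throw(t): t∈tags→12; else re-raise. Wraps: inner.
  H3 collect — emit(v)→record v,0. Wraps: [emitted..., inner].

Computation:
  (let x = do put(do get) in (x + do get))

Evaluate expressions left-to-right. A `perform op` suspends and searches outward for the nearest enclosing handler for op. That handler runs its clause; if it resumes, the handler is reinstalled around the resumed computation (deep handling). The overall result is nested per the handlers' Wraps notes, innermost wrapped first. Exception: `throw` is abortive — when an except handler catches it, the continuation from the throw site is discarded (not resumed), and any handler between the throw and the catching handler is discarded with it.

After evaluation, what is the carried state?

Working:
get @ H0 ⇒ 3
put(3) @ H0 ⇒ s:=3
get @ H0 ⇒ 3
H0 returns (3, 3)
H1 returns (3, 3)
H2 returns (3, 3)
H3 returns [(3, 3)]
= [(3, 3)]

Answer: 3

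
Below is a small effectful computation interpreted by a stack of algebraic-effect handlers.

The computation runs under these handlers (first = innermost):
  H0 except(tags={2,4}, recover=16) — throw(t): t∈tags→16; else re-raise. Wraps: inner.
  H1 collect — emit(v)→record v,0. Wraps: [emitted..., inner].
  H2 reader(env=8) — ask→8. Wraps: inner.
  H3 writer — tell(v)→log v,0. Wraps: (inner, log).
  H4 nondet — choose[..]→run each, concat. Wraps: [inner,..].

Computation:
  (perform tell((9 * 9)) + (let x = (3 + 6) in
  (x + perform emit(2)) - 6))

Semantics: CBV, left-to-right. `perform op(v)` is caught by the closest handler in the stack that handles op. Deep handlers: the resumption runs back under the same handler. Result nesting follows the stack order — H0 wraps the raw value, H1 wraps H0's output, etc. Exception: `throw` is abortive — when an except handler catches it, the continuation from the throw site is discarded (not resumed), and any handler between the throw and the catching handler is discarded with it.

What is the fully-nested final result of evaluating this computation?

Working:
tell(81) @ H3 ⇒ log+=81
emit(2) @ H1 ⇒ out+=2
H0 returns 3
H1 returns [2, 3]
H2 returns [2, 3]
H3 returns ([2, 3], (81))
H4 returns [([2, 3], (81))]
= [([2, 3], (81))]

Answer: [([2, 3], (81))]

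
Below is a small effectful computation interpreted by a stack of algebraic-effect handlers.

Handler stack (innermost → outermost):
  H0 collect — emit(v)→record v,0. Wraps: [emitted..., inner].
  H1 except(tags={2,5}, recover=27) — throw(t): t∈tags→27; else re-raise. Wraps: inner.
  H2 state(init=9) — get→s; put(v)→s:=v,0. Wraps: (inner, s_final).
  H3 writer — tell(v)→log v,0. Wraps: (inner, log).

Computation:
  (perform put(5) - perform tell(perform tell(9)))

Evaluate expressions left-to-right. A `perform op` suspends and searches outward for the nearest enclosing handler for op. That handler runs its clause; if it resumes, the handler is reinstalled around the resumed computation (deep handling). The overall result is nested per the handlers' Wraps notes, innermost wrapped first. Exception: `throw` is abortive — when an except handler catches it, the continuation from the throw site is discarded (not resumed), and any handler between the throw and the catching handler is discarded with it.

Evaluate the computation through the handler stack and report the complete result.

Answer: (([0], 5), (9, 0))

Step-by-step:
put(5) @ H2 ⇒ s:=5
tell(9) @ H3 ⇒ log+=9
tell(0) @ H3 ⇒ log+=0
H0 returns [0]
H1 returns [0]
H2 returns ([0], 5)
H3 returns (([0], 5), (9, 0))
= (([0], 5), (9, 0))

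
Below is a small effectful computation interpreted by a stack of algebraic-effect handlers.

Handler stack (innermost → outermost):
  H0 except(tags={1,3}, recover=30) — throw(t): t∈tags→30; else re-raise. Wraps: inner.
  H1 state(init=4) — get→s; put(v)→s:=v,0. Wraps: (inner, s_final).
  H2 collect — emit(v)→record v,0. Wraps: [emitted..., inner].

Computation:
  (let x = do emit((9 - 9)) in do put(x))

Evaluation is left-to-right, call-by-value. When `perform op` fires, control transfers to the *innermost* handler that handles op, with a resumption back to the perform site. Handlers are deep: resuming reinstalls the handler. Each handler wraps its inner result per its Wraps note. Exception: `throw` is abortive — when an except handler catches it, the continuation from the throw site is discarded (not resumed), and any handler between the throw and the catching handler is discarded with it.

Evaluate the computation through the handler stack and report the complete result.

Step-by-step:
emit(0) @ H2 ⇒ out+=0
put(0) @ H1 ⇒ s:=0
H0 returns 0
H1 returns (0, 0)
H2 returns [0, (0, 0)]
= [0, (0, 0)]

Answer: [0, (0, 0)]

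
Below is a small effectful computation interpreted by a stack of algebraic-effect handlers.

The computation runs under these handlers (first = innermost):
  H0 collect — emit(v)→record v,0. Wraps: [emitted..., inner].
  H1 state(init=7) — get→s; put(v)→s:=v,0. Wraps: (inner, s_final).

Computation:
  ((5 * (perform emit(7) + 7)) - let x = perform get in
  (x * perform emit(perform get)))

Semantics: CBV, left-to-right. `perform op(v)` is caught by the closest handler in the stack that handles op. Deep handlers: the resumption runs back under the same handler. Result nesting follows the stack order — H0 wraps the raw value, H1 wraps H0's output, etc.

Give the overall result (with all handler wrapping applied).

Working:
emit(7) @ H0 ⇒ out+=7
get @ H1 ⇒ 7
get @ H1 ⇒ 7
emit(7) @ H0 ⇒ out+=7
H0 returns [7, 7, 35]
H1 returns ([7, 7, 35], 7)
= ([7, 7, 35], 7)

Answer: ([7, 7, 35], 7)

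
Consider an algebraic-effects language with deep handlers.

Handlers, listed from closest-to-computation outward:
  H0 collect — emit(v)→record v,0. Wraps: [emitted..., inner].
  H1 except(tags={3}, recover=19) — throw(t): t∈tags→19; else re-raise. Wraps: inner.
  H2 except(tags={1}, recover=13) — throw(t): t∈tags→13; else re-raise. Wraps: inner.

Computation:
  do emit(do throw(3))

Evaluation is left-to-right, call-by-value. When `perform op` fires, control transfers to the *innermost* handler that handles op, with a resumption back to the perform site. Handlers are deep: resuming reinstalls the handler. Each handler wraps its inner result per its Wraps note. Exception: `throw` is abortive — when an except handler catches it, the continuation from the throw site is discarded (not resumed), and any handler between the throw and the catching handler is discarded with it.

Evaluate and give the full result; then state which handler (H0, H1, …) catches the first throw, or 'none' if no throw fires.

Step-by-step:
throw(3) @ H1 caught ⇒ 19
H2 returns 19
= 19

Answer: 19 ; first throw caught by: H1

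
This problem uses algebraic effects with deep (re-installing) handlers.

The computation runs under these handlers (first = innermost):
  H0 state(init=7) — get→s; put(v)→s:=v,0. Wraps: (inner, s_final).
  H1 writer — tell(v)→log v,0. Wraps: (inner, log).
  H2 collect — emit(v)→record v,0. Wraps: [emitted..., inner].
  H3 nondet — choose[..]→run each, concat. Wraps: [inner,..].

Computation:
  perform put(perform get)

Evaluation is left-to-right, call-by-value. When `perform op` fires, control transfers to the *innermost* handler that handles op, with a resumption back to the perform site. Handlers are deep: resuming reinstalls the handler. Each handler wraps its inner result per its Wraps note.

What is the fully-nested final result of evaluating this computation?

Working:
get @ H0 ⇒ 7
put(7) @ H0 ⇒ s:=7
H0 returns (0, 7)
H1 returns ((0, 7), ())
H2 returns [((0, 7), ())]
H3 returns [[((0, 7), ())]]
= [[((0, 7), ())]]

Answer: [[((0, 7), ())]]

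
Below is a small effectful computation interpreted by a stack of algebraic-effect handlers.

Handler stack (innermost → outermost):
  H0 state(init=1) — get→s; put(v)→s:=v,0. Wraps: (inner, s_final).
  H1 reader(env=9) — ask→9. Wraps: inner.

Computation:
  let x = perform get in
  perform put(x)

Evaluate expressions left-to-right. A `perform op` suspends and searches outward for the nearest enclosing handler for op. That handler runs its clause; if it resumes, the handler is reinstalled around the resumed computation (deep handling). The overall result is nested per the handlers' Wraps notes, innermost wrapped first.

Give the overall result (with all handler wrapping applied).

Answer: (0, 1)

Step-by-step:
get @ H0 ⇒ 1
put(1) @ H0 ⇒ s:=1
H0 returns (0, 1)
H1 returns (0, 1)
= (0, 1)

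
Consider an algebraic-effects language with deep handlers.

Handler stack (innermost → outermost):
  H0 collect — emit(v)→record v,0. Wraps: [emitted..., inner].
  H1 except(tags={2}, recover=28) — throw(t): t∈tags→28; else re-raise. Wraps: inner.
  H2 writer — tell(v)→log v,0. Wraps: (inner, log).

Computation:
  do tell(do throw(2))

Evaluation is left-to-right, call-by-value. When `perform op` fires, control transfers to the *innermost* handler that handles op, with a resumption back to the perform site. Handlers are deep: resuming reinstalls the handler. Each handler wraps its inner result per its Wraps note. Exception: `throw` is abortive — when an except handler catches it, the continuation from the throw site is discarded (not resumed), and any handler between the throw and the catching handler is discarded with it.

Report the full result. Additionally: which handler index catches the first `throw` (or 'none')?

Working:
throw(2) @ H1 caught ⇒ 28
H2 returns (28, ())
= (28, ())

Answer: (28, ()) ; first throw caught by: H1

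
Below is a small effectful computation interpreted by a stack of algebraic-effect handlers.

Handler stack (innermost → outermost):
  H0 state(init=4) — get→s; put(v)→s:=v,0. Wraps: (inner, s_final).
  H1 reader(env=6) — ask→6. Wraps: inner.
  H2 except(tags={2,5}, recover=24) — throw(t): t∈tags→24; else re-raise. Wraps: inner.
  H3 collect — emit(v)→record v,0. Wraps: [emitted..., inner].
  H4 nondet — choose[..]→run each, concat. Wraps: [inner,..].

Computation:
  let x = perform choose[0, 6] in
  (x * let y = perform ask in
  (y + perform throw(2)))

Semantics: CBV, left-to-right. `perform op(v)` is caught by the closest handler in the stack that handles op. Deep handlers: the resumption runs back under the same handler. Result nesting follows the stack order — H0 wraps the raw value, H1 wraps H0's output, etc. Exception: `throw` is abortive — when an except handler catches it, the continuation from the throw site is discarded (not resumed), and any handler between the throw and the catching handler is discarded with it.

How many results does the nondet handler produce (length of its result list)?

Answer: 2

Evaluation trace:
choose[0, 6] @ H4
  branch[0] choose=0:
    ask @ H1 ⇒ 6
    throw(2) @ H2 caught ⇒ 24
    H3 returns [24]
    H4 returns [[24]]
  branch[1] choose=6:
    ask @ H1 ⇒ 6
    throw(2) @ H2 caught ⇒ 24
    H3 returns [24]
    H4 returns [[24]]
= [[24], [24]]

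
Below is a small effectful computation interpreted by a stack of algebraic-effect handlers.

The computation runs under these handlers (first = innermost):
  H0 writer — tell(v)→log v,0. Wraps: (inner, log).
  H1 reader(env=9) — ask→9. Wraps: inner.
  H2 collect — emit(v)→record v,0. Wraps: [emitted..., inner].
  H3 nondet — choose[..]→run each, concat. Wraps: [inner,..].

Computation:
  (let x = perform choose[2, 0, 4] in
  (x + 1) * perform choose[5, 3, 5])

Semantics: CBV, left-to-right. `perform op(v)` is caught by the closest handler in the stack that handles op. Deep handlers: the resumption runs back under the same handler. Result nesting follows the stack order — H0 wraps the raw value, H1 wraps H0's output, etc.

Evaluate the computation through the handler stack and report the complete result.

Evaluation trace:
choose[2, 0, 4] @ H3
  branch[0] choose=2:
    choose[5, 3, 5] @ H3
      branch[0] choose=5:
        H0 returns (15, ())
        H1 returns (15, ())
        H2 returns [(15, ())]
        H3 returns [[(15, ())]]
      branch[1] choose=3:
        H0 returns (9, ())
        H1 returns (9, ())
        H2 returns [(9, ())]
        H3 returns [[(9, ())]]
      branch[2] choose=5:
        H0 returns (15, ())
        H1 returns (15, ())
        H2 returns [(15, ())]
        H3 returns [[(15, ())]]
  branch[1] choose=0:
    choose[5, 3, 5] @ H3
      branch[0] choose=5:
        H0 returns (5, ())
        H1 returns (5, ())
        H2 returns [(5, ())]
        H3 returns [[(5, ())]]
      branch[1] choose=3:
        H0 returns (3, ())
        H1 returns (3, ())
        H2 returns [(3, ())]
        H3 returns [[(3, ())]]
      branch[2] choose=5:
        H0 returns (5, ())
        H1 returns (5, ())
        H2 returns [(5, ())]
        H3 returns [[(5, ())]]
  branch[2] choose=4:
    choose[5, 3, 5] @ H3
      branch[0] choose=5:
        H0 returns (25, ())
        H1 returns (25, ())
        H2 returns [(25, ())]
        H3 returns [[(25, ())]]
      branch[1] choose=3:
        H0 returns (15, ())
        H1 returns (15, ())
        H2 returns [(15, ())]
        H3 returns [[(15, ())]]
      branch[2] choose=5:
        H0 returns (25, ())
        H1 returns (25, ())
        H2 returns [(25, ())]
        H3 returns [[(25, ())]]
= [[(15, ())], [(9, ())], [(15, ())], [(5, ())], [(3, ())], [(5, ())], [(25, ())], [(15, ())], [(25, ())]]

Answer: [[(15, ())], [(9, ())], [(15, ())], [(5, ())], [(3, ())], [(5, ())], [(25, ())], [(15, ())], [(25, ())]]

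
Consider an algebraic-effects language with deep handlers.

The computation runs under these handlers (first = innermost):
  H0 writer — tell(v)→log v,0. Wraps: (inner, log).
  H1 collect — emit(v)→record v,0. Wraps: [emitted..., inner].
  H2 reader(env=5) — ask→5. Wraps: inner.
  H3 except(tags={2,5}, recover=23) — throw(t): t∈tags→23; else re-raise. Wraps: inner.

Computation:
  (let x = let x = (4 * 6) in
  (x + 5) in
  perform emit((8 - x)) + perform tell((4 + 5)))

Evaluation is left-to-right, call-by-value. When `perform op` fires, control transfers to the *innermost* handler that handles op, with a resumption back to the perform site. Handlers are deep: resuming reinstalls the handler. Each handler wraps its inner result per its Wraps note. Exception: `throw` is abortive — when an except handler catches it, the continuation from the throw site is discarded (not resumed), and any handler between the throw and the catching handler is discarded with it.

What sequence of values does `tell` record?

Answer: (9)

Step-by-step:
emit(-21) @ H1 ⇒ out+=-21
tell(9) @ H0 ⇒ log+=9
H0 returns (0, (9))
H1 returns [-21, (0, (9))]
H2 returns [-21, (0, (9))]
H3 returns [-21, (0, (9))]
= [-21, (0, (9))]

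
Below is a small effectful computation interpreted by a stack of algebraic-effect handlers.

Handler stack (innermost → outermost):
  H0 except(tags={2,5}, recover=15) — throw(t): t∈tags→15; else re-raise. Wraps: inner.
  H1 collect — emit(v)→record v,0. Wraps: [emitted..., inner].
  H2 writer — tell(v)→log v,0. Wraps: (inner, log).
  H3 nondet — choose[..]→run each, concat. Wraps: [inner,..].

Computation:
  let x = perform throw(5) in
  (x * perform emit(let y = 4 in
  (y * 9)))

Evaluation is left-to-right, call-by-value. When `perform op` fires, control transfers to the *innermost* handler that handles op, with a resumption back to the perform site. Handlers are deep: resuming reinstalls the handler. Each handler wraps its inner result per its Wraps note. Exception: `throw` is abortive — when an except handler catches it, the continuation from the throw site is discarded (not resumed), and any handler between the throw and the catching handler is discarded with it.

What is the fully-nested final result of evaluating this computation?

Answer: [([15], ())]

Step-by-step:
throw(5) @ H0 caught ⇒ 15
H1 returns [15]
H2 returns ([15], ())
H3 returns [([15], ())]
= [([15], ())]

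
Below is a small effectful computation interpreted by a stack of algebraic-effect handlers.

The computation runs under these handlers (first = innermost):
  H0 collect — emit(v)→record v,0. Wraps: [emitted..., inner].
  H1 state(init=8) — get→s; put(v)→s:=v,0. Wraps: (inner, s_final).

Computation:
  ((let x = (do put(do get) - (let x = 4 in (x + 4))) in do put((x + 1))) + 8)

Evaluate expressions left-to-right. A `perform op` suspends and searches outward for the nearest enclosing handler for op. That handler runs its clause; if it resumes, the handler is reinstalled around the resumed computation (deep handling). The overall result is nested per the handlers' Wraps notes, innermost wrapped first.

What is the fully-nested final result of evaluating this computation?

Working:
get @ H1 ⇒ 8
put(8) @ H1 ⇒ s:=8
put(-7) @ H1 ⇒ s:=-7
H0 returns [8]
H1 returns ([8], -7)
= ([8], -7)

Answer: ([8], -7)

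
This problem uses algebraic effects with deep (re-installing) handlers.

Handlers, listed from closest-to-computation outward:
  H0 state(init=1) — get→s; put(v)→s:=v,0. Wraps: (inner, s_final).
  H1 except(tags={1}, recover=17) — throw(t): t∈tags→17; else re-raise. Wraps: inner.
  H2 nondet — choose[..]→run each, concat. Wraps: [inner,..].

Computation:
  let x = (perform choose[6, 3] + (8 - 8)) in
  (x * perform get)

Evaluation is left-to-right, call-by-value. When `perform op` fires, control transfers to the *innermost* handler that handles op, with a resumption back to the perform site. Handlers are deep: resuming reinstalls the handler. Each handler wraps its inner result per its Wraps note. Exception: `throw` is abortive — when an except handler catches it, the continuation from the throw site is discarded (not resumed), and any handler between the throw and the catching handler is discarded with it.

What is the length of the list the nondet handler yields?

Answer: 2

Evaluation trace:
choose[6, 3] @ H2
  branch[0] choose=6:
    get @ H0 ⇒ 1
    H0 returns (6, 1)
    H1 returns (6, 1)
    H2 returns [(6, 1)]
  branch[1] choose=3:
    get @ H0 ⇒ 1
    H0 returns (3, 1)
    H1 returns (3, 1)
    H2 returns [(3, 1)]
= [(6, 1), (3, 1)]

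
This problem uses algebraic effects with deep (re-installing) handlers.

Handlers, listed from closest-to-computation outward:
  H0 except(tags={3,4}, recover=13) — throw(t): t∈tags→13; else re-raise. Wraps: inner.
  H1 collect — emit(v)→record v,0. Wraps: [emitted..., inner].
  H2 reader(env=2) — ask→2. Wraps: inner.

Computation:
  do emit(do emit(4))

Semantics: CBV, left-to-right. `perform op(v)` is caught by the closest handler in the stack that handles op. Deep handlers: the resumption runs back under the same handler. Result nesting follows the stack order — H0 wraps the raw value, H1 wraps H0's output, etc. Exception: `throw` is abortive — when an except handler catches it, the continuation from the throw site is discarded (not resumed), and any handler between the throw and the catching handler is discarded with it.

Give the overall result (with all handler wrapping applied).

Answer: [4, 0, 0]

Evaluation trace:
emit(4) @ H1 ⇒ out+=4
emit(0) @ H1 ⇒ out+=0
H0 returns 0
H1 returns [4, 0, 0]
H2 returns [4, 0, 0]
= [4, 0, 0]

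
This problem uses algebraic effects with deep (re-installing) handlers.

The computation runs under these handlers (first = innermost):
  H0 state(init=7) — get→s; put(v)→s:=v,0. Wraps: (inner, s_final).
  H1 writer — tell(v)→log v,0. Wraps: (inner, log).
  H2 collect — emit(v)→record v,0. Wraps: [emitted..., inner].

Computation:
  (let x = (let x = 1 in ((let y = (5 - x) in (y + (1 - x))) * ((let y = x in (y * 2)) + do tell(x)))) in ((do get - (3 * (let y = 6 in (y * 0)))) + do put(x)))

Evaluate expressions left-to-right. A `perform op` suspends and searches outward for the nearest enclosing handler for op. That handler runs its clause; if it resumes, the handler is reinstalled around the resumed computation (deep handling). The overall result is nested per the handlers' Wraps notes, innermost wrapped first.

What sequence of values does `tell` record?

Step-by-step:
tell(1) @ H1 ⇒ log+=1
get @ H0 ⇒ 7
put(8) @ H0 ⇒ s:=8
H0 returns (7, 8)
H1 returns ((7, 8), (1))
H2 returns [((7, 8), (1))]
= [((7, 8), (1))]

Answer: (1)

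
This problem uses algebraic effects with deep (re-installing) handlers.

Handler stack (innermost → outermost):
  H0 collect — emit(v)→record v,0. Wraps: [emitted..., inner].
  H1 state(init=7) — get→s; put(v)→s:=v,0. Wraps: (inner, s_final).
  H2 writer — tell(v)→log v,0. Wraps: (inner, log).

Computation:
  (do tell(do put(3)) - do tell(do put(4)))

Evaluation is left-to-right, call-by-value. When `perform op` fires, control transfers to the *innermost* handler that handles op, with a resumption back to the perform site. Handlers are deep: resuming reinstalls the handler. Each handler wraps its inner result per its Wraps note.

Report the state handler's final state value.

Answer: 4

Working:
put(3) @ H1 ⇒ s:=3
tell(0) @ H2 ⇒ log+=0
put(4) @ H1 ⇒ s:=4
tell(0) @ H2 ⇒ log+=0
H0 returns [0]
H1 returns ([0], 4)
H2 returns (([0], 4), (0, 0))
= (([0], 4), (0, 0))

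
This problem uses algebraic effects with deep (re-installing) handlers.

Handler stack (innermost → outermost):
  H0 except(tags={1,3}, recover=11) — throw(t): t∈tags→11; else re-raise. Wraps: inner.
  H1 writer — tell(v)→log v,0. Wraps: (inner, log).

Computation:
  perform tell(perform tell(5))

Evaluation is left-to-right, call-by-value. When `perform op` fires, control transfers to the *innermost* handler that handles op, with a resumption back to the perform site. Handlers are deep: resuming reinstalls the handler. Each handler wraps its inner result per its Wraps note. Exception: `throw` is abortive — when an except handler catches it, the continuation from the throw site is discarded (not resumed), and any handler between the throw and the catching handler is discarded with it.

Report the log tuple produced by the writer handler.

Answer: (5, 0)

Evaluation trace:
tell(5) @ H1 ⇒ log+=5
tell(0) @ H1 ⇒ log+=0
H0 returns 0
H1 returns (0, (5, 0))
= (0, (5, 0))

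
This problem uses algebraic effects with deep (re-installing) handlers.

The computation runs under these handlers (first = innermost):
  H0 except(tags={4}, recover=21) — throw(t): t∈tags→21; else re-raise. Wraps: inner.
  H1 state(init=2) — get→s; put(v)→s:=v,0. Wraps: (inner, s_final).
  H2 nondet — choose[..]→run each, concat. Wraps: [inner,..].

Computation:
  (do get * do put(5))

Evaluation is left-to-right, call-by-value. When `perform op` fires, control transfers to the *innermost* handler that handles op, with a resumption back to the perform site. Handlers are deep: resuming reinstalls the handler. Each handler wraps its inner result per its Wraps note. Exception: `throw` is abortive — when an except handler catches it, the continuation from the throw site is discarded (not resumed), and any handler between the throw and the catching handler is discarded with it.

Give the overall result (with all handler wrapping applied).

Working:
get @ H1 ⇒ 2
put(5) @ H1 ⇒ s:=5
H0 returns 0
H1 returns (0, 5)
H2 returns [(0, 5)]
= [(0, 5)]

Answer: [(0, 5)]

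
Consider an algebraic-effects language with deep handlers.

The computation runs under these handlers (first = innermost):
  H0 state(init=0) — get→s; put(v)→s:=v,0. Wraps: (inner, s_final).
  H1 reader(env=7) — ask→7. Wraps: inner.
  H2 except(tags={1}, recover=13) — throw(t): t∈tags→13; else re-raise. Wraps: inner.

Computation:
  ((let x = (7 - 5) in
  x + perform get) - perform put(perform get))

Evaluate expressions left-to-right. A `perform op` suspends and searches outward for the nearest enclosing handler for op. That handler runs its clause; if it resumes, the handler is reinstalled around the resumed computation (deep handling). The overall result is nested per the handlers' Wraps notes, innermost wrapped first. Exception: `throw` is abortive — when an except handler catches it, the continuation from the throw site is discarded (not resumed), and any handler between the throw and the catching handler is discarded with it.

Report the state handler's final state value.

Answer: 0

Working:
get @ H0 ⇒ 0
get @ H0 ⇒ 0
put(0) @ H0 ⇒ s:=0
H0 returns (2, 0)
H1 returns (2, 0)
H2 returns (2, 0)
= (2, 0)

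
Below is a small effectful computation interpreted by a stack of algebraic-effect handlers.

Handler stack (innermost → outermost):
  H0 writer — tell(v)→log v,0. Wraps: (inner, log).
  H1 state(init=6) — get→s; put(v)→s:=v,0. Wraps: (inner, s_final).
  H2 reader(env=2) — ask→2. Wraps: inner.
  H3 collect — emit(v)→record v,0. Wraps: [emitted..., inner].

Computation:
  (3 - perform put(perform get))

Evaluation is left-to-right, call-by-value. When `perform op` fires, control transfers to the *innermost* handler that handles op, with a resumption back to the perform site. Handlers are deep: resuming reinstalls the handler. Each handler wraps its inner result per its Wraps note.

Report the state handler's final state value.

Answer: 6

Working:
get @ H1 ⇒ 6
put(6) @ H1 ⇒ s:=6
H0 returns (3, ())
H1 returns ((3, ()), 6)
H2 returns ((3, ()), 6)
H3 returns [((3, ()), 6)]
= [((3, ()), 6)]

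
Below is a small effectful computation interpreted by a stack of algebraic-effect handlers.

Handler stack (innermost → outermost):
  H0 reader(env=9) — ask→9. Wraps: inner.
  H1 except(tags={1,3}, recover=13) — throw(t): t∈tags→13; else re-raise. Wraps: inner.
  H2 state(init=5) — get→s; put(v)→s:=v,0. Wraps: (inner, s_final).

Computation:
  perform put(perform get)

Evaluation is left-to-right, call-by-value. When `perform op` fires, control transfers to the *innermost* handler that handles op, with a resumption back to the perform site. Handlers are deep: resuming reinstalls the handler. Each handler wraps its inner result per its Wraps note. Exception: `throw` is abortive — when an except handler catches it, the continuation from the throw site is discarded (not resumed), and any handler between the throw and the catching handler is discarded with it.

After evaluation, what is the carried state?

Evaluation trace:
get @ H2 ⇒ 5
put(5) @ H2 ⇒ s:=5
H0 returns 0
H1 returns 0
H2 returns (0, 5)
= (0, 5)

Answer: 5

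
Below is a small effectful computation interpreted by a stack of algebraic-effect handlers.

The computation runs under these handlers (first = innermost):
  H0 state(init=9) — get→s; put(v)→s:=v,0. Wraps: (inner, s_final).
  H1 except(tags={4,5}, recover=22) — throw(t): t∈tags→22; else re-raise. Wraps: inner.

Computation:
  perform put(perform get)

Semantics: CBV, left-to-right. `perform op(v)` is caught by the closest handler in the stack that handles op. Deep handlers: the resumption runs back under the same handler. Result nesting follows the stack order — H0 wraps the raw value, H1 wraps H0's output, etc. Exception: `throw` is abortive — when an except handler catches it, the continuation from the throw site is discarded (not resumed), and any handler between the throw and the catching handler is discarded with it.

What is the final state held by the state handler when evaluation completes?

Answer: 9

Step-by-step:
get @ H0 ⇒ 9
put(9) @ H0 ⇒ s:=9
H0 returns (0, 9)
H1 returns (0, 9)
= (0, 9)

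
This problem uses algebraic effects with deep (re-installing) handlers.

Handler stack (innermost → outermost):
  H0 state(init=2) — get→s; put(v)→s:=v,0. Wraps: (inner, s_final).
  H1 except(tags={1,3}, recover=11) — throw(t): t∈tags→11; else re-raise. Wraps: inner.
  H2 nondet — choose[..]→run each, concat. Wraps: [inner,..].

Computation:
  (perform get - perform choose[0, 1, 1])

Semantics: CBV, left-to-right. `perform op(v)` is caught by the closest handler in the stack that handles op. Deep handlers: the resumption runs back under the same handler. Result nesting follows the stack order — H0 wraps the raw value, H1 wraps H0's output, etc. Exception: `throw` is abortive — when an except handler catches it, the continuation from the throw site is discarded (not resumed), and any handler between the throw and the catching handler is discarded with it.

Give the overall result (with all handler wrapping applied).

Answer: [(2, 2), (1, 2), (1, 2)]

Evaluation trace:
get @ H0 ⇒ 2
choose[0, 1, 1] @ H2
  branch[0] choose=0:
    H0 returns (2, 2)
    H1 returns (2, 2)
    H2 returns [(2, 2)]
  branch[1] choose=1:
    H0 returns (1, 2)
    H1 returns (1, 2)
    H2 returns [(1, 2)]
  branch[2] choose=1:
    H0 returns (1, 2)
    H1 returns (1, 2)
    H2 returns [(1, 2)]
= [(2, 2), (1, 2), (1, 2)]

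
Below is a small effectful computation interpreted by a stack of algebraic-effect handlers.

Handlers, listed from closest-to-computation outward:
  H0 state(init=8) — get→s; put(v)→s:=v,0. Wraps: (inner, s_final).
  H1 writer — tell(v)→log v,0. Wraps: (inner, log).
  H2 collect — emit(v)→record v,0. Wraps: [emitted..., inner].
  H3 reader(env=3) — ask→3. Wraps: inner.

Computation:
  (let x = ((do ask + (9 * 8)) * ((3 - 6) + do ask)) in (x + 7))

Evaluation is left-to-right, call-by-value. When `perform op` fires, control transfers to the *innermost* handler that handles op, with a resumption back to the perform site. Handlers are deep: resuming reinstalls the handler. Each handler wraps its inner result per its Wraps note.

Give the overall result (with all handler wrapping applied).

Working:
ask @ H3 ⇒ 3
ask @ H3 ⇒ 3
H0 returns (7, 8)
H1 returns ((7, 8), ())
H2 returns [((7, 8), ())]
H3 returns [((7, 8), ())]
= [((7, 8), ())]

Answer: [((7, 8), ())]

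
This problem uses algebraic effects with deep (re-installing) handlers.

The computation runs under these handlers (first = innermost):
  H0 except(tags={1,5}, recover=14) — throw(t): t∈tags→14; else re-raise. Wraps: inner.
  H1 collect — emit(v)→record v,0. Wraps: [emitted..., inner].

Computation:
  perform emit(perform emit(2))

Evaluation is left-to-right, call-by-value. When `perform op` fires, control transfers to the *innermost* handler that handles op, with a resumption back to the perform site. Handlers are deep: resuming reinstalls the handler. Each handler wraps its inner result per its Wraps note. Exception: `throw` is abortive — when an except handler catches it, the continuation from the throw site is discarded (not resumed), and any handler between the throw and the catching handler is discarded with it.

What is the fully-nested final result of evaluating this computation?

Evaluation trace:
emit(2) @ H1 ⇒ out+=2
emit(0) @ H1 ⇒ out+=0
H0 returns 0
H1 returns [2, 0, 0]
= [2, 0, 0]

Answer: [2, 0, 0]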